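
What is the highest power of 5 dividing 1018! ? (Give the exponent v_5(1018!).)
v_5(1018!) = 252

Legendre's formula: v_p(n!) = Σ_{k ≥ 1} ⌊n / p^k⌋. For p = 5, n = 1018, the terms are:
  ⌊1018/5^1⌋ = ⌊1018/5⌋ = 203
  ⌊1018/5^2⌋ = ⌊1018/25⌋ = 40
  ⌊1018/5^3⌋ = ⌊1018/125⌋ = 8
  ⌊1018/5^4⌋ = ⌊1018/625⌋ = 1
(the next term ⌊1018/5^5⌋ = 0, terminating the sum). Summing: v_5(1018!) = 203 + 40 + 8 + 1 = 252.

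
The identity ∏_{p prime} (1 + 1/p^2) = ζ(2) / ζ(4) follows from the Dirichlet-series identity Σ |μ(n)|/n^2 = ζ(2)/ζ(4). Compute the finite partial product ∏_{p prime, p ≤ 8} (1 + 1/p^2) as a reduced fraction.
∏ = 650/441

The primes p ≤ 8 are [2, 3, 5, 7]. For each, (1 + 1/p^2) = (p^2 + 1)/p^2. Multiplying these fractions over p ∈ [2, 3, 5, 7] gives 650/441. (In the limit P → ∞ this tends to ζ(2)/ζ(4).)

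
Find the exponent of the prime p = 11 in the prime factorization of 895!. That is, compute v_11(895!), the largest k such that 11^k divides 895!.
v_11(895!) = 88

Legendre's formula: v_p(n!) = Σ_{k ≥ 1} ⌊n / p^k⌋. For p = 11, n = 895, the terms are:
  ⌊895/11^1⌋ = ⌊895/11⌋ = 81
  ⌊895/11^2⌋ = ⌊895/121⌋ = 7
(the next term ⌊895/11^3⌋ = 0, terminating the sum). Summing: v_11(895!) = 81 + 7 = 88.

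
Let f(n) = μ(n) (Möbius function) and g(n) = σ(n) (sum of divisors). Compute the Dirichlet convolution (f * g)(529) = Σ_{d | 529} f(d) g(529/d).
(μ * σ)(529) = 529

Divisors of 529: [1, 23, 529]. For each d | 529:
  d = 1: μ(1) · σ(529/1) = 1 · 553 = 553
  d = 23: μ(23) · σ(529/23) = -1 · 24 = -24
  d = 529: μ(529) · σ(529/529) = 0 · 1 = 0
Summing: (μ * σ)(529) = 553 + -24 + 0 = 529.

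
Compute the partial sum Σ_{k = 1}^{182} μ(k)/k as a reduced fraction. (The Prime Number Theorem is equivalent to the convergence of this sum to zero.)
Σ μ(k)/k = -42777633147096095202261336980430876153798047365508655725648588303365613/2698673146402774891360107038836843903137758765182175327729755799791307145

Values of μ(k) for 1 ≤ k ≤ 182: μ(1) = 1, μ(2) = -1, μ(3) = -1, μ(5) = -1, μ(6) = 1, μ(7) = -1, μ(10) = 1, μ(11) = -1, μ(13) = -1, μ(14) = 1, μ(15) = 1, μ(17) = -1, μ(19) = -1, μ(21) = 1, μ(22) = 1, μ(23) = -1, μ(26) = 1, μ(29) = -1, μ(30) = -1, μ(31) = -1, μ(33) = 1, μ(34) = 1, μ(35) = 1, μ(37) = -1, μ(38) = 1, μ(39) = 1, μ(41) = -1, μ(42) = -1, μ(43) = -1, μ(46) = 1, μ(47) = -1, μ(51) = 1, μ(53) = -1, μ(55) = 1, μ(57) = 1, μ(58) = 1, μ(59) = -1, μ(61) = -1, μ(62) = 1, μ(65) = 1, μ(66) = -1, μ(67) = -1, μ(69) = 1, μ(70) = -1, μ(71) = -1, μ(73) = -1, μ(74) = 1, μ(77) = 1, μ(78) = -1, μ(79) = -1, μ(82) = 1, μ(83) = -1, μ(85) = 1, μ(86) = 1, μ(87) = 1, μ(89) = -1, μ(91) = 1, μ(93) = 1, μ(94) = 1, μ(95) = 1, μ(97) = -1, μ(101) = -1, μ(102) = -1, μ(103) = -1, μ(105) = -1, μ(106) = 1, μ(107) = -1, μ(109) = -1, μ(110) = -1, μ(111) = 1, μ(113) = -1, μ(114) = -1, μ(115) = 1, μ(118) = 1, μ(119) = 1, μ(122) = 1, μ(123) = 1, μ(127) = -1, μ(129) = 1, μ(130) = -1, μ(131) = -1, μ(133) = 1, μ(134) = 1, μ(137) = -1, μ(138) = -1, μ(139) = -1, μ(141) = 1, μ(142) = 1, μ(143) = 1, μ(145) = 1, μ(146) = 1, μ(149) = -1, μ(151) = -1, μ(154) = -1, μ(155) = 1, μ(157) = -1, μ(158) = 1, μ(159) = 1, μ(161) = 1, μ(163) = -1, μ(165) = -1, μ(166) = 1, μ(167) = -1, μ(170) = -1, μ(173) = -1, μ(174) = -1, μ(177) = 1, μ(178) = 1, μ(179) = -1, μ(181) = -1, μ(182) = -1, with μ = 0 on non-squarefree integers. Summing μ(k)/k for k where μ(k) ≠ 0 gives -42777633147096095202261336980430876153798047365508655725648588303365613/2698673146402774891360107038836843903137758765182175327729755799791307145 ≈ -0.0159. (PNT ⟺ this sum → 0 as n → ∞.)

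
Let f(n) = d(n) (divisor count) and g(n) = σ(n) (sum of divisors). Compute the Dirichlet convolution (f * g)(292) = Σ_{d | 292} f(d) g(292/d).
(d * σ)(292) = 1216

Divisors of 292: [1, 2, 4, 73, 146, 292]. For each d | 292:
  d = 1: d(1) · σ(292/1) = 1 · 518 = 518
  d = 2: d(2) · σ(292/2) = 2 · 222 = 444
  d = 4: d(4) · σ(292/4) = 3 · 74 = 222
  d = 73: d(73) · σ(292/73) = 2 · 7 = 14
  d = 146: d(146) · σ(292/146) = 4 · 3 = 12
  d = 292: d(292) · σ(292/292) = 6 · 1 = 6
Summing: (d * σ)(292) = 518 + 444 + 222 + 14 + 12 + 6 = 1216.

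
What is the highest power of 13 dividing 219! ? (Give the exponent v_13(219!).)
v_13(219!) = 17

Legendre's formula: v_p(n!) = Σ_{k ≥ 1} ⌊n / p^k⌋. For p = 13, n = 219, the terms are:
  ⌊219/13^1⌋ = ⌊219/13⌋ = 16
  ⌊219/13^2⌋ = ⌊219/169⌋ = 1
(the next term ⌊219/13^3⌋ = 0, terminating the sum). Summing: v_13(219!) = 16 + 1 = 17.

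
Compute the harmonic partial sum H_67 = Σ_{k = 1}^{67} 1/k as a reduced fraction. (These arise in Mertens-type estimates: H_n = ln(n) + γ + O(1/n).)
H_67 = 14050874595745034300902316411/2933773379069966367528193600

Direct summation: H_67 = 1 + 1/2 + ... + 1/67. The least common denominator is lcm(1, ..., 67) = 79211881234889091923261227200; over this denominator the numerator is 79211881234889091923261227200 + 39605940617444545961630613600 + 26403960411629697307753742400 + 19802970308722272980815306800 + 15842376246977818384652245440 + 13201980205814848653876871200 + 11315983033555584560465889600 + 9901485154361136490407653400 + 8801320137209899102584580800 + 7921188123488909192326122720 + 7201080112262644720296475200 + 6600990102907424326938435600 + 6093221633453007071020094400 + 5657991516777792280232944800 + 5280792082325939461550748480 + 4950742577180568245203826700 + 4659522425581711289603601600 + 4400660068604949551292290400 + 4169046380783636417013748800 + 3960594061744454596163061360 + 3771994344518528186821963200 + 3600540056131322360148237600 + 3443994836299525735793966400 + 3300495051453712163469217800 + 3168475249395563676930449088 + 3046610816726503535510047200 + 2933773379069966367528193600 + 2828995758388896140116472400 + 2731444180513416962871076800 + 2640396041162969730775374240 + 2555221975319002965266491200 + 2475371288590284122601913350 + 2400360037420881573432158400 + 2329761212790855644801800800 + 2263196606711116912093177920 + 2200330034302474775646145200 + 2140861654997002484412465600 + 2084523190391818208506874400 + 2031073877817669023673364800 + 1980297030872227298081530680 + 1931997103289977851786859200 + 1885997172259264093410981600 + 1842136772904397486587470400 + 1800270028065661180074118800 + 1760264027441979820516916160 + 1721997418149762867896983200 + 1685359175210406211133217600 + 1650247525726856081734608900 + 1616569004793654937209412800 + 1584237624697781838465224544 + 1553174141860570429867867200 + 1523305408363251767755023600 + 1494563796884699847608702400 + 1466886689534983183764096800 + 1440216022452528944059295040 + 1414497879194448070058236200 + 1389682126927878805671249600 + 1365722090256708481435538400 + 1342574258218459185140020800 + 1320198020581484865387687120 + 1298555430080149047922315200 + 1277610987659501482633245600 + 1257331448172842728940654400 + 1237685644295142061300956675 + 1218644326690601414204018880 + 1200180018710440786716079200 + 1182266884102822267511361600 = 379373614085115926124362543097, so H_67 = 379373614085115926124362543097/79211881234889091923261227200; reducing by gcd(379373614085115926124362543097, 79211881234889091923261227200) = 27 gives 14050874595745034300902316411/2933773379069966367528193600 ≈ 4.78935. (The PNT-adjacent estimate ln(67) + γ ≈ 4.78191 matches within O(1/n).)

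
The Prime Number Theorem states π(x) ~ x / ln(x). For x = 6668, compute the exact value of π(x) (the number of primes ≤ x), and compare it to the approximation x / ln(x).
π(6668) = 859;  x/ln(x) ≈ 757.29;  relative error ≈ 11.84%.

Directly count primes up to 6668: π(6668) = 859. The PNT approximation gives 6668/ln(6668) ≈ 6668/8.80508 ≈ 757.29. Relative error (π(x) − x/ln(x)) / π(x) ≈ 11.84%; the approximation is known to undercount slightly (Li(x) is a better estimate).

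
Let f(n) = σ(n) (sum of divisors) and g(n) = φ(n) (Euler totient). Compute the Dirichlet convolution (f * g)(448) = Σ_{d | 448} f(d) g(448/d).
(σ * φ)(448) = 6272

Divisors of 448: [1, 2, 4, 7, 8, 14, 16, 28, 32, 56, 64, 112, 224, 448]. For each d | 448:
  d = 1: σ(1) · φ(448/1) = 1 · 192 = 192
  d = 2: σ(2) · φ(448/2) = 3 · 96 = 288
  d = 4: σ(4) · φ(448/4) = 7 · 48 = 336
  d = 7: σ(7) · φ(448/7) = 8 · 32 = 256
  d = 8: σ(8) · φ(448/8) = 15 · 24 = 360
  d = 14: σ(14) · φ(448/14) = 24 · 16 = 384
  d = 16: σ(16) · φ(448/16) = 31 · 12 = 372
  d = 28: σ(28) · φ(448/28) = 56 · 8 = 448
  d = 32: σ(32) · φ(448/32) = 63 · 6 = 378
  d = 56: σ(56) · φ(448/56) = 120 · 4 = 480
  d = 64: σ(64) · φ(448/64) = 127 · 6 = 762
  d = 112: σ(112) · φ(448/112) = 248 · 2 = 496
  d = 224: σ(224) · φ(448/224) = 504 · 1 = 504
  d = 448: σ(448) · φ(448/448) = 1016 · 1 = 1016
Summing: (σ * φ)(448) = 192 + 288 + 336 + 256 + 360 + 384 + 372 + 448 + 378 + 480 + 762 + 496 + 504 + 1016 = 6272.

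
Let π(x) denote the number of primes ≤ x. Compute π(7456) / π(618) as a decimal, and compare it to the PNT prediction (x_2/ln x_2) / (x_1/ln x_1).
π(7456)/π(618) = 943/113 ≈ 8.3451;  PNT prediction ≈ 8.6953.

π(618) = 113 and π(7456) = 943, so π(7456)/π(618) ≈ 8.3451. The PNT-predicted ratio is (7456/ln(7456)) / (618/ln(618)) ≈ 8.6953. The two agree to within a few percent, as expected.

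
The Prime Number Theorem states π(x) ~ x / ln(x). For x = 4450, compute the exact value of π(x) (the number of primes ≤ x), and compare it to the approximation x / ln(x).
π(4450) = 604;  x/ln(x) ≈ 529.72;  relative error ≈ 12.30%.

Directly count primes up to 4450: π(4450) = 604. The PNT approximation gives 4450/ln(4450) ≈ 4450/8.40066 ≈ 529.72. Relative error (π(x) − x/ln(x)) / π(x) ≈ 12.30%; the approximation is known to undercount slightly (Li(x) is a better estimate).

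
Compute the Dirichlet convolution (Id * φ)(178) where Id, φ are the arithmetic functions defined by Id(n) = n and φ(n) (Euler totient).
(Id * φ)(178) = 531

Divisors of 178: [1, 2, 89, 178]. For each d | 178:
  d = 1: Id(1) · φ(178/1) = 1 · 88 = 88
  d = 2: Id(2) · φ(178/2) = 2 · 88 = 176
  d = 89: Id(89) · φ(178/89) = 89 · 1 = 89
  d = 178: Id(178) · φ(178/178) = 178 · 1 = 178
Summing: (Id * φ)(178) = 88 + 176 + 89 + 178 = 531.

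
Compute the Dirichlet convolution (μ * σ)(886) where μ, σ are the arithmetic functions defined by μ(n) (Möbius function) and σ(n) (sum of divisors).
(μ * σ)(886) = 886

Divisors of 886: [1, 2, 443, 886]. For each d | 886:
  d = 1: μ(1) · σ(886/1) = 1 · 1332 = 1332
  d = 2: μ(2) · σ(886/2) = -1 · 444 = -444
  d = 443: μ(443) · σ(886/443) = -1 · 3 = -3
  d = 886: μ(886) · σ(886/886) = 1 · 1 = 1
Summing: (μ * σ)(886) = 1332 + -444 + -3 + 1 = 886.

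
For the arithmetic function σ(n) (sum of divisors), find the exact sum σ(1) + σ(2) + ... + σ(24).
Σ_{n ≤ 24} σ(n) = 491

Compute σ(n) for each 1 ≤ n ≤ 24: σ(1) = 1, σ(2) = 3, σ(3) = 4, σ(4) = 7, σ(5) = 6, σ(6) = 12, σ(7) = 8, σ(8) = 15, σ(9) = 13, σ(10) = 18, σ(11) = 12, σ(12) = 28, σ(13) = 14, σ(14) = 24, σ(15) = 24, σ(16) = 31, σ(17) = 18, σ(18) = 39, σ(19) = 20, σ(20) = 42, σ(21) = 32, σ(22) = 36, σ(23) = 24, σ(24) = 60. Summing all 24 values: 491. (Average order: Σ_{n ≤ x} σ(n) ~ (π²/12) x². For x = 24, (π²/12)·24² ≈ 473.74.)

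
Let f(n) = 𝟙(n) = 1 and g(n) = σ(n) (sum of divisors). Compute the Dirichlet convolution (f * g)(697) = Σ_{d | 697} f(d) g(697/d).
(𝟙 * σ)(697) = 817

Divisors of 697: [1, 17, 41, 697]. For each d | 697:
  d = 1: 𝟙(1) · σ(697/1) = 1 · 756 = 756
  d = 17: 𝟙(17) · σ(697/17) = 1 · 42 = 42
  d = 41: 𝟙(41) · σ(697/41) = 1 · 18 = 18
  d = 697: 𝟙(697) · σ(697/697) = 1 · 1 = 1
Summing: (𝟙 * σ)(697) = 756 + 42 + 18 + 1 = 817.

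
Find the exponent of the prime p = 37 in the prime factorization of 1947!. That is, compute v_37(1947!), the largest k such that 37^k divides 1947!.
v_37(1947!) = 53

Legendre's formula: v_p(n!) = Σ_{k ≥ 1} ⌊n / p^k⌋. For p = 37, n = 1947, the terms are:
  ⌊1947/37^1⌋ = ⌊1947/37⌋ = 52
  ⌊1947/37^2⌋ = ⌊1947/1369⌋ = 1
(the next term ⌊1947/37^3⌋ = 0, terminating the sum). Summing: v_37(1947!) = 52 + 1 = 53.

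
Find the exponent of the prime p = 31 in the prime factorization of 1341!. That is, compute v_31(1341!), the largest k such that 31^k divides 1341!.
v_31(1341!) = 44

Legendre's formula: v_p(n!) = Σ_{k ≥ 1} ⌊n / p^k⌋. For p = 31, n = 1341, the terms are:
  ⌊1341/31^1⌋ = ⌊1341/31⌋ = 43
  ⌊1341/31^2⌋ = ⌊1341/961⌋ = 1
(the next term ⌊1341/31^3⌋ = 0, terminating the sum). Summing: v_31(1341!) = 43 + 1 = 44.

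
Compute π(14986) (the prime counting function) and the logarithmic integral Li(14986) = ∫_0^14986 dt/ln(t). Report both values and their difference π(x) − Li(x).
π(14986) = 1754;  Li(14986) ≈ 1775.17;  π(x) − Li(x) ≈ -21.17.

Direct count of primes ≤ 14986 gives π(14986) = 1754. Numerical evaluation of the logarithmic integral gives Li(14986) ≈ 1775.17. The difference π(x) − Li(x) ≈ -21.17 is typically negative for small/moderate x (Li(x) overestimates), though Littlewood's theorem shows this sign changes infinitely often.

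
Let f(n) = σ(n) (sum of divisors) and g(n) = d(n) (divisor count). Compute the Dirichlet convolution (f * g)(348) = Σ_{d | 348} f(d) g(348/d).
(σ * d)(348) = 3072

Divisors of 348: [1, 2, 3, 4, 6, 12, 29, 58, 87, 116, 174, 348]. For each d | 348:
  d = 1: σ(1) · d(348/1) = 1 · 12 = 12
  d = 2: σ(2) · d(348/2) = 3 · 8 = 24
  d = 3: σ(3) · d(348/3) = 4 · 6 = 24
  d = 4: σ(4) · d(348/4) = 7 · 4 = 28
  d = 6: σ(6) · d(348/6) = 12 · 4 = 48
  d = 12: σ(12) · d(348/12) = 28 · 2 = 56
  d = 29: σ(29) · d(348/29) = 30 · 6 = 180
  d = 58: σ(58) · d(348/58) = 90 · 4 = 360
  d = 87: σ(87) · d(348/87) = 120 · 3 = 360
  d = 116: σ(116) · d(348/116) = 210 · 2 = 420
  d = 174: σ(174) · d(348/174) = 360 · 2 = 720
  d = 348: σ(348) · d(348/348) = 840 · 1 = 840
Summing: (σ * d)(348) = 12 + 24 + 24 + 28 + 48 + 56 + 180 + 360 + 360 + 420 + 720 + 840 = 3072.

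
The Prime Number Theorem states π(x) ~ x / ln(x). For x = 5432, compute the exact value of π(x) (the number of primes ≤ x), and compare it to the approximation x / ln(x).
π(5432) = 717;  x/ln(x) ≈ 631.62;  relative error ≈ 11.91%.

Directly count primes up to 5432: π(5432) = 717. The PNT approximation gives 5432/ln(5432) ≈ 5432/8.60006 ≈ 631.62. Relative error (π(x) − x/ln(x)) / π(x) ≈ 11.91%; the approximation is known to undercount slightly (Li(x) is a better estimate).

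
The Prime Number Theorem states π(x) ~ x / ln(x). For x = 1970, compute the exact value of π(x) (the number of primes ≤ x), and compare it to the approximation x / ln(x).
π(1970) = 297;  x/ln(x) ≈ 259.70;  relative error ≈ 12.56%.

Directly count primes up to 1970: π(1970) = 297. The PNT approximation gives 1970/ln(1970) ≈ 1970/7.58579 ≈ 259.70. Relative error (π(x) − x/ln(x)) / π(x) ≈ 12.56%; the approximation is known to undercount slightly (Li(x) is a better estimate).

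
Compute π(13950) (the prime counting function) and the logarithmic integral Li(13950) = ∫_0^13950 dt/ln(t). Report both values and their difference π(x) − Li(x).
π(13950) = 1648;  Li(13950) ≈ 1667.02;  π(x) − Li(x) ≈ -19.02.

Direct count of primes ≤ 13950 gives π(13950) = 1648. Numerical evaluation of the logarithmic integral gives Li(13950) ≈ 1667.02. The difference π(x) − Li(x) ≈ -19.02 is typically negative for small/moderate x (Li(x) overestimates), though Littlewood's theorem shows this sign changes infinitely often.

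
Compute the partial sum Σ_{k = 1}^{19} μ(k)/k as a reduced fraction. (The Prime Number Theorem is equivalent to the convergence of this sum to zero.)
Σ μ(k)/k = -81988/1616615

Values of μ(k) for 1 ≤ k ≤ 19: μ(1) = 1, μ(2) = -1, μ(3) = -1, μ(5) = -1, μ(6) = 1, μ(7) = -1, μ(10) = 1, μ(11) = -1, μ(13) = -1, μ(14) = 1, μ(15) = 1, μ(17) = -1, μ(19) = -1, with μ = 0 on non-squarefree integers. Summing μ(k)/k for k where μ(k) ≠ 0 gives -81988/1616615 ≈ -0.0507. (PNT ⟺ this sum → 0 as n → ∞.)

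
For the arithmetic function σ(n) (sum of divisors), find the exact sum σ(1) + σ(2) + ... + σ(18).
Σ_{n ≤ 18} σ(n) = 277

Compute σ(n) for each 1 ≤ n ≤ 18: σ(1) = 1, σ(2) = 3, σ(3) = 4, σ(4) = 7, σ(5) = 6, σ(6) = 12, σ(7) = 8, σ(8) = 15, σ(9) = 13, σ(10) = 18, σ(11) = 12, σ(12) = 28, σ(13) = 14, σ(14) = 24, σ(15) = 24, σ(16) = 31, σ(17) = 18, σ(18) = 39. Summing all 18 values: 277. (Average order: Σ_{n ≤ x} σ(n) ~ (π²/12) x². For x = 18, (π²/12)·18² ≈ 266.48.)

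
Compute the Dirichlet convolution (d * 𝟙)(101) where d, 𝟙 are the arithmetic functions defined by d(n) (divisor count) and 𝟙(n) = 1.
(d * 𝟙)(101) = 3

Divisors of 101: [1, 101]. For each d | 101:
  d = 1: d(1) · 𝟙(101/1) = 1 · 1 = 1
  d = 101: d(101) · 𝟙(101/101) = 2 · 1 = 2
Summing: (d * 𝟙)(101) = 1 + 2 = 3.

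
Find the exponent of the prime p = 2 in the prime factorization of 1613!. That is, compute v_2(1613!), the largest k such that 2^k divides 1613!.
v_2(1613!) = 1607

Legendre's formula: v_p(n!) = Σ_{k ≥ 1} ⌊n / p^k⌋. For p = 2, n = 1613, the terms are:
  ⌊1613/2^1⌋ = ⌊1613/2⌋ = 806
  ⌊1613/2^2⌋ = ⌊1613/4⌋ = 403
  ⌊1613/2^3⌋ = ⌊1613/8⌋ = 201
  ⌊1613/2^4⌋ = ⌊1613/16⌋ = 100
  ⌊1613/2^5⌋ = ⌊1613/32⌋ = 50
  ⌊1613/2^6⌋ = ⌊1613/64⌋ = 25
  ⌊1613/2^7⌋ = ⌊1613/128⌋ = 12
  ⌊1613/2^8⌋ = ⌊1613/256⌋ = 6
  ⌊1613/2^9⌋ = ⌊1613/512⌋ = 3
  ⌊1613/2^10⌋ = ⌊1613/1024⌋ = 1
(the next term ⌊1613/2^11⌋ = 0, terminating the sum). Summing: v_2(1613!) = 806 + 403 + 201 + 100 + 50 + 25 + 12 + 6 + 3 + 1 = 1607.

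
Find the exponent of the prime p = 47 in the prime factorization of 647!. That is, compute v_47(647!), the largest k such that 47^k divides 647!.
v_47(647!) = 13

Legendre's formula: v_p(n!) = Σ_{k ≥ 1} ⌊n / p^k⌋. For p = 47, n = 647, the terms are:
  ⌊647/47^1⌋ = ⌊647/47⌋ = 13
(the next term ⌊647/47^2⌋ = 0, terminating the sum). Summing: v_47(647!) = 13 = 13.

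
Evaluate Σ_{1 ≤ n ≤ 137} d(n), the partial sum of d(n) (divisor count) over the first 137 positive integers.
Σ_{n ≤ 137} d(n) = 697

Compute d(n) for each 1 ≤ n ≤ 137: d(1) = 1, d(2) = 2, d(3) = 2, d(4) = 3, d(5) = 2, d(6) = 4, d(7) = 2, d(8) = 4, d(9) = 3, d(10) = 4, d(11) = 2, d(12) = 6, d(13) = 2, d(14) = 4, d(15) = 4, d(16) = 5, d(17) = 2, d(18) = 6, d(19) = 2, d(20) = 6, d(21) = 4, d(22) = 4, d(23) = 2, d(24) = 8, d(25) = 3, d(26) = 4, d(27) = 4, d(28) = 6, d(29) = 2, d(30) = 8, d(31) = 2, d(32) = 6, d(33) = 4, d(34) = 4, d(35) = 4, d(36) = 9, d(37) = 2, d(38) = 4, d(39) = 4, d(40) = 8, d(41) = 2, d(42) = 8, d(43) = 2, d(44) = 6, d(45) = 6, d(46) = 4, d(47) = 2, d(48) = 10, d(49) = 3, d(50) = 6, d(51) = 4, d(52) = 6, d(53) = 2, d(54) = 8, d(55) = 4, d(56) = 8, d(57) = 4, d(58) = 4, d(59) = 2, d(60) = 12, d(61) = 2, d(62) = 4, d(63) = 6, d(64) = 7, d(65) = 4, d(66) = 8, d(67) = 2, d(68) = 6, d(69) = 4, d(70) = 8, d(71) = 2, d(72) = 12, d(73) = 2, d(74) = 4, d(75) = 6, d(76) = 6, d(77) = 4, d(78) = 8, d(79) = 2, d(80) = 10, d(81) = 5, d(82) = 4, d(83) = 2, d(84) = 12, d(85) = 4, d(86) = 4, d(87) = 4, d(88) = 8, d(89) = 2, d(90) = 12, d(91) = 4, d(92) = 6, d(93) = 4, d(94) = 4, d(95) = 4, d(96) = 12, d(97) = 2, d(98) = 6, d(99) = 6, d(100) = 9, d(101) = 2, d(102) = 8, d(103) = 2, d(104) = 8, d(105) = 8, d(106) = 4, d(107) = 2, d(108) = 12, d(109) = 2, d(110) = 8, d(111) = 4, d(112) = 10, d(113) = 2, d(114) = 8, d(115) = 4, d(116) = 6, d(117) = 6, d(118) = 4, d(119) = 4, d(120) = 16, d(121) = 3, d(122) = 4, d(123) = 4, d(124) = 6, d(125) = 4, d(126) = 12, d(127) = 2, d(128) = 8, d(129) = 4, d(130) = 8, d(131) = 2, d(132) = 12, d(133) = 4, d(134) = 4, d(135) = 8, d(136) = 8, d(137) = 2. Summing all 137 values: 697. (Dirichlet's divisor formula: Σ_{n ≤ x} d(n) = x ln(x) + (2γ − 1) x + O(√x). For x = 137, the asymptotic estimate is ≈ 695.19.)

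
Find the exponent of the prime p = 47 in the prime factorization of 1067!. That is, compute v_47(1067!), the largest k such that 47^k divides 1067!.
v_47(1067!) = 22

Legendre's formula: v_p(n!) = Σ_{k ≥ 1} ⌊n / p^k⌋. For p = 47, n = 1067, the terms are:
  ⌊1067/47^1⌋ = ⌊1067/47⌋ = 22
(the next term ⌊1067/47^2⌋ = 0, terminating the sum). Summing: v_47(1067!) = 22 = 22.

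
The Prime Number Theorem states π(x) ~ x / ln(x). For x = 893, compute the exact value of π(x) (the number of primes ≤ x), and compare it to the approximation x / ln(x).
π(893) = 154;  x/ln(x) ≈ 131.43;  relative error ≈ 14.66%.

Directly count primes up to 893: π(893) = 154. The PNT approximation gives 893/ln(893) ≈ 893/6.79459 ≈ 131.43. Relative error (π(x) − x/ln(x)) / π(x) ≈ 14.66%; the approximation is known to undercount slightly (Li(x) is a better estimate).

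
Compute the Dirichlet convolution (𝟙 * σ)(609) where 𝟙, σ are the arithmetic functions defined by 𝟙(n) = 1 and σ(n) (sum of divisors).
(𝟙 * σ)(609) = 1395

Divisors of 609: [1, 3, 7, 21, 29, 87, 203, 609]. For each d | 609:
  d = 1: 𝟙(1) · σ(609/1) = 1 · 960 = 960
  d = 3: 𝟙(3) · σ(609/3) = 1 · 240 = 240
  d = 7: 𝟙(7) · σ(609/7) = 1 · 120 = 120
  d = 21: 𝟙(21) · σ(609/21) = 1 · 30 = 30
  d = 29: 𝟙(29) · σ(609/29) = 1 · 32 = 32
  d = 87: 𝟙(87) · σ(609/87) = 1 · 8 = 8
  d = 203: 𝟙(203) · σ(609/203) = 1 · 4 = 4
  d = 609: 𝟙(609) · σ(609/609) = 1 · 1 = 1
Summing: (𝟙 * σ)(609) = 960 + 240 + 120 + 30 + 32 + 8 + 4 + 1 = 1395.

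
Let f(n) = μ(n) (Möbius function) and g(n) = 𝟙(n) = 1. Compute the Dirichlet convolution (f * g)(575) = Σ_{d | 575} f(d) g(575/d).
(μ * 𝟙)(575) = 0

Divisors of 575: [1, 5, 23, 25, 115, 575]. For each d | 575:
  d = 1: μ(1) · 𝟙(575/1) = 1 · 1 = 1
  d = 5: μ(5) · 𝟙(575/5) = -1 · 1 = -1
  d = 23: μ(23) · 𝟙(575/23) = -1 · 1 = -1
  d = 25: μ(25) · 𝟙(575/25) = 0 · 1 = 0
  d = 115: μ(115) · 𝟙(575/115) = 1 · 1 = 1
  d = 575: μ(575) · 𝟙(575/575) = 0 · 1 = 0
Summing: (μ * 𝟙)(575) = 1 + -1 + -1 + 0 + 1 + 0 = 0.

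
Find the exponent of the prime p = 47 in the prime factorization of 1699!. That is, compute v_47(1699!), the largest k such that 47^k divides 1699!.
v_47(1699!) = 36

Legendre's formula: v_p(n!) = Σ_{k ≥ 1} ⌊n / p^k⌋. For p = 47, n = 1699, the terms are:
  ⌊1699/47^1⌋ = ⌊1699/47⌋ = 36
(the next term ⌊1699/47^2⌋ = 0, terminating the sum). Summing: v_47(1699!) = 36 = 36.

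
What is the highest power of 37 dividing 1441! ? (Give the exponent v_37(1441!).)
v_37(1441!) = 39

Legendre's formula: v_p(n!) = Σ_{k ≥ 1} ⌊n / p^k⌋. For p = 37, n = 1441, the terms are:
  ⌊1441/37^1⌋ = ⌊1441/37⌋ = 38
  ⌊1441/37^2⌋ = ⌊1441/1369⌋ = 1
(the next term ⌊1441/37^3⌋ = 0, terminating the sum). Summing: v_37(1441!) = 38 + 1 = 39.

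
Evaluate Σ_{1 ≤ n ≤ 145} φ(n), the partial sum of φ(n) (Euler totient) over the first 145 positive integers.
Σ_{n ≤ 145} φ(n) = 6442

Compute φ(n) for each 1 ≤ n ≤ 145: φ(1) = 1, φ(2) = 1, φ(3) = 2, φ(4) = 2, φ(5) = 4, φ(6) = 2, φ(7) = 6, φ(8) = 4, φ(9) = 6, φ(10) = 4, φ(11) = 10, φ(12) = 4, φ(13) = 12, φ(14) = 6, φ(15) = 8, φ(16) = 8, φ(17) = 16, φ(18) = 6, φ(19) = 18, φ(20) = 8, φ(21) = 12, φ(22) = 10, φ(23) = 22, φ(24) = 8, φ(25) = 20, φ(26) = 12, φ(27) = 18, φ(28) = 12, φ(29) = 28, φ(30) = 8, φ(31) = 30, φ(32) = 16, φ(33) = 20, φ(34) = 16, φ(35) = 24, φ(36) = 12, φ(37) = 36, φ(38) = 18, φ(39) = 24, φ(40) = 16, φ(41) = 40, φ(42) = 12, φ(43) = 42, φ(44) = 20, φ(45) = 24, φ(46) = 22, φ(47) = 46, φ(48) = 16, φ(49) = 42, φ(50) = 20, φ(51) = 32, φ(52) = 24, φ(53) = 52, φ(54) = 18, φ(55) = 40, φ(56) = 24, φ(57) = 36, φ(58) = 28, φ(59) = 58, φ(60) = 16, φ(61) = 60, φ(62) = 30, φ(63) = 36, φ(64) = 32, φ(65) = 48, φ(66) = 20, φ(67) = 66, φ(68) = 32, φ(69) = 44, φ(70) = 24, φ(71) = 70, φ(72) = 24, φ(73) = 72, φ(74) = 36, φ(75) = 40, φ(76) = 36, φ(77) = 60, φ(78) = 24, φ(79) = 78, φ(80) = 32, φ(81) = 54, φ(82) = 40, φ(83) = 82, φ(84) = 24, φ(85) = 64, φ(86) = 42, φ(87) = 56, φ(88) = 40, φ(89) = 88, φ(90) = 24, φ(91) = 72, φ(92) = 44, φ(93) = 60, φ(94) = 46, φ(95) = 72, φ(96) = 32, φ(97) = 96, φ(98) = 42, φ(99) = 60, φ(100) = 40, φ(101) = 100, φ(102) = 32, φ(103) = 102, φ(104) = 48, φ(105) = 48, φ(106) = 52, φ(107) = 106, φ(108) = 36, φ(109) = 108, φ(110) = 40, φ(111) = 72, φ(112) = 48, φ(113) = 112, φ(114) = 36, φ(115) = 88, φ(116) = 56, φ(117) = 72, φ(118) = 58, φ(119) = 96, φ(120) = 32, φ(121) = 110, φ(122) = 60, φ(123) = 80, φ(124) = 60, φ(125) = 100, φ(126) = 36, φ(127) = 126, φ(128) = 64, φ(129) = 84, φ(130) = 48, φ(131) = 130, φ(132) = 40, φ(133) = 108, φ(134) = 66, φ(135) = 72, φ(136) = 64, φ(137) = 136, φ(138) = 44, φ(139) = 138, φ(140) = 48, φ(141) = 92, φ(142) = 70, φ(143) = 120, φ(144) = 48, φ(145) = 112. Summing all 145 values: 6442. (Average order: Σ_{n ≤ x} φ(n) ~ (3/π²) x². For x = 145, (3/π²)·145² ≈ 6390.83.)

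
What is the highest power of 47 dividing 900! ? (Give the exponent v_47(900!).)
v_47(900!) = 19

Legendre's formula: v_p(n!) = Σ_{k ≥ 1} ⌊n / p^k⌋. For p = 47, n = 900, the terms are:
  ⌊900/47^1⌋ = ⌊900/47⌋ = 19
(the next term ⌊900/47^2⌋ = 0, terminating the sum). Summing: v_47(900!) = 19 = 19.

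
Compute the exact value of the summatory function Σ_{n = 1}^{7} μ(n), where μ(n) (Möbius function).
Σ_{n ≤ 7} μ(n) = -2

Compute μ(n) for each 1 ≤ n ≤ 7: μ(1) = 1, μ(2) = -1, μ(3) = -1, μ(4) = 0, μ(5) = -1, μ(6) = 1, μ(7) = -1. Summing all 7 values: -2. (Mertens function M(x) = Σ_{n ≤ x} μ(n); on average M(x) should be small (PNT ⟺ M(x) = o(x)).)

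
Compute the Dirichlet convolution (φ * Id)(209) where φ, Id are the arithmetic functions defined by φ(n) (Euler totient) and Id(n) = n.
(φ * Id)(209) = 777

Divisors of 209: [1, 11, 19, 209]. For each d | 209:
  d = 1: φ(1) · Id(209/1) = 1 · 209 = 209
  d = 11: φ(11) · Id(209/11) = 10 · 19 = 190
  d = 19: φ(19) · Id(209/19) = 18 · 11 = 198
  d = 209: φ(209) · Id(209/209) = 180 · 1 = 180
Summing: (φ * Id)(209) = 209 + 190 + 198 + 180 = 777.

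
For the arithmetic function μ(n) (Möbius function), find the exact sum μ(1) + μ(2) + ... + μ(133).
Σ_{n ≤ 133} μ(n) = -2

Compute μ(n) for each 1 ≤ n ≤ 133: μ(1) = 1, μ(2) = -1, μ(3) = -1, μ(4) = 0, μ(5) = -1, μ(6) = 1, μ(7) = -1, μ(8) = 0, μ(9) = 0, μ(10) = 1, μ(11) = -1, μ(12) = 0, μ(13) = -1, μ(14) = 1, μ(15) = 1, μ(16) = 0, μ(17) = -1, μ(18) = 0, μ(19) = -1, μ(20) = 0, μ(21) = 1, μ(22) = 1, μ(23) = -1, μ(24) = 0, μ(25) = 0, μ(26) = 1, μ(27) = 0, μ(28) = 0, μ(29) = -1, μ(30) = -1, μ(31) = -1, μ(32) = 0, μ(33) = 1, μ(34) = 1, μ(35) = 1, μ(36) = 0, μ(37) = -1, μ(38) = 1, μ(39) = 1, μ(40) = 0, μ(41) = -1, μ(42) = -1, μ(43) = -1, μ(44) = 0, μ(45) = 0, μ(46) = 1, μ(47) = -1, μ(48) = 0, μ(49) = 0, μ(50) = 0, μ(51) = 1, μ(52) = 0, μ(53) = -1, μ(54) = 0, μ(55) = 1, μ(56) = 0, μ(57) = 1, μ(58) = 1, μ(59) = -1, μ(60) = 0, μ(61) = -1, μ(62) = 1, μ(63) = 0, μ(64) = 0, μ(65) = 1, μ(66) = -1, μ(67) = -1, μ(68) = 0, μ(69) = 1, μ(70) = -1, μ(71) = -1, μ(72) = 0, μ(73) = -1, μ(74) = 1, μ(75) = 0, μ(76) = 0, μ(77) = 1, μ(78) = -1, μ(79) = -1, μ(80) = 0, μ(81) = 0, μ(82) = 1, μ(83) = -1, μ(84) = 0, μ(85) = 1, μ(86) = 1, μ(87) = 1, μ(88) = 0, μ(89) = -1, μ(90) = 0, μ(91) = 1, μ(92) = 0, μ(93) = 1, μ(94) = 1, μ(95) = 1, μ(96) = 0, μ(97) = -1, μ(98) = 0, μ(99) = 0, μ(100) = 0, μ(101) = -1, μ(102) = -1, μ(103) = -1, μ(104) = 0, μ(105) = -1, μ(106) = 1, μ(107) = -1, μ(108) = 0, μ(109) = -1, μ(110) = -1, μ(111) = 1, μ(112) = 0, μ(113) = -1, μ(114) = -1, μ(115) = 1, μ(116) = 0, μ(117) = 0, μ(118) = 1, μ(119) = 1, μ(120) = 0, μ(121) = 0, μ(122) = 1, μ(123) = 1, μ(124) = 0, μ(125) = 0, μ(126) = 0, μ(127) = -1, μ(128) = 0, μ(129) = 1, μ(130) = -1, μ(131) = -1, μ(132) = 0, μ(133) = 1. Summing all 133 values: -2. (Mertens function M(x) = Σ_{n ≤ x} μ(n); on average M(x) should be small (PNT ⟺ M(x) = o(x)).)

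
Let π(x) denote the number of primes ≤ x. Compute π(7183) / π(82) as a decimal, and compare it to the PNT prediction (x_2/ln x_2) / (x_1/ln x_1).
π(7183)/π(82) = 917/22 ≈ 41.6818;  PNT prediction ≈ 43.4731.

π(82) = 22 and π(7183) = 917, so π(7183)/π(82) ≈ 41.6818. The PNT-predicted ratio is (7183/ln(7183)) / (82/ln(82)) ≈ 43.4731. The two agree to within a few percent, as expected.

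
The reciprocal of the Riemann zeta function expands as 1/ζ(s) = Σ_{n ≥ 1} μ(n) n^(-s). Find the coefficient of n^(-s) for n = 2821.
μ(2821) = -1

Factor n = 2821 = 7 · 13 · 31. μ(n) = 0 if any exponent ≥ 2 (not squarefree); otherwise μ(n) = (−1)^{ω(n)} where ω(n) is the number of distinct prime factors. Applying: μ(2821) = -1.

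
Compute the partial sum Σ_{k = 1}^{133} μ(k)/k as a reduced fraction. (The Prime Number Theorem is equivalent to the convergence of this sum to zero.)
Σ μ(k)/k = -328286069145432606104772534998723752556837640821/525896479052627740771371797072411912900610967452630

Values of μ(k) for 1 ≤ k ≤ 133: μ(1) = 1, μ(2) = -1, μ(3) = -1, μ(5) = -1, μ(6) = 1, μ(7) = -1, μ(10) = 1, μ(11) = -1, μ(13) = -1, μ(14) = 1, μ(15) = 1, μ(17) = -1, μ(19) = -1, μ(21) = 1, μ(22) = 1, μ(23) = -1, μ(26) = 1, μ(29) = -1, μ(30) = -1, μ(31) = -1, μ(33) = 1, μ(34) = 1, μ(35) = 1, μ(37) = -1, μ(38) = 1, μ(39) = 1, μ(41) = -1, μ(42) = -1, μ(43) = -1, μ(46) = 1, μ(47) = -1, μ(51) = 1, μ(53) = -1, μ(55) = 1, μ(57) = 1, μ(58) = 1, μ(59) = -1, μ(61) = -1, μ(62) = 1, μ(65) = 1, μ(66) = -1, μ(67) = -1, μ(69) = 1, μ(70) = -1, μ(71) = -1, μ(73) = -1, μ(74) = 1, μ(77) = 1, μ(78) = -1, μ(79) = -1, μ(82) = 1, μ(83) = -1, μ(85) = 1, μ(86) = 1, μ(87) = 1, μ(89) = -1, μ(91) = 1, μ(93) = 1, μ(94) = 1, μ(95) = 1, μ(97) = -1, μ(101) = -1, μ(102) = -1, μ(103) = -1, μ(105) = -1, μ(106) = 1, μ(107) = -1, μ(109) = -1, μ(110) = -1, μ(111) = 1, μ(113) = -1, μ(114) = -1, μ(115) = 1, μ(118) = 1, μ(119) = 1, μ(122) = 1, μ(123) = 1, μ(127) = -1, μ(129) = 1, μ(130) = -1, μ(131) = -1, μ(133) = 1, with μ = 0 on non-squarefree integers. Summing μ(k)/k for k where μ(k) ≠ 0 gives -328286069145432606104772534998723752556837640821/525896479052627740771371797072411912900610967452630 ≈ -0.0006. (PNT ⟺ this sum → 0 as n → ∞.)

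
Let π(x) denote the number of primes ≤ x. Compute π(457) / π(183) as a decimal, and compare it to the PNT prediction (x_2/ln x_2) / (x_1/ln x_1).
π(457)/π(183) = 88/42 ≈ 2.0952;  PNT prediction ≈ 2.1241.

π(183) = 42 and π(457) = 88, so π(457)/π(183) ≈ 2.0952. The PNT-predicted ratio is (457/ln(457)) / (183/ln(183)) ≈ 2.1241. The two agree to within a few percent, as expected.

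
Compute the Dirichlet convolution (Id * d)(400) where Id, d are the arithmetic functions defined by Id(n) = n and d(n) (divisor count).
(Id * d)(400) = 2166

Divisors of 400: [1, 2, 4, 5, 8, 10, 16, 20, 25, 40, 50, 80, 100, 200, 400]. For each d | 400:
  d = 1: Id(1) · d(400/1) = 1 · 15 = 15
  d = 2: Id(2) · d(400/2) = 2 · 12 = 24
  d = 4: Id(4) · d(400/4) = 4 · 9 = 36
  d = 5: Id(5) · d(400/5) = 5 · 10 = 50
  d = 8: Id(8) · d(400/8) = 8 · 6 = 48
  d = 10: Id(10) · d(400/10) = 10 · 8 = 80
  d = 16: Id(16) · d(400/16) = 16 · 3 = 48
  d = 20: Id(20) · d(400/20) = 20 · 6 = 120
  d = 25: Id(25) · d(400/25) = 25 · 5 = 125
  d = 40: Id(40) · d(400/40) = 40 · 4 = 160
  d = 50: Id(50) · d(400/50) = 50 · 4 = 200
  d = 80: Id(80) · d(400/80) = 80 · 2 = 160
  d = 100: Id(100) · d(400/100) = 100 · 3 = 300
  d = 200: Id(200) · d(400/200) = 200 · 2 = 400
  d = 400: Id(400) · d(400/400) = 400 · 1 = 400
Summing: (Id * d)(400) = 15 + 24 + 36 + 50 + 48 + 80 + 48 + 120 + 125 + 160 + 200 + 160 + 300 + 400 + 400 = 2166.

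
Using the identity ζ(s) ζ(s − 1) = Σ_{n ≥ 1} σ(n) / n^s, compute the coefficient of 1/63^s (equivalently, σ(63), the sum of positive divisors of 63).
σ(63) = 104

In the product (Σ m^0/m^s)(Σ k / k^s) = Σ (Σ_{d | n} d) / n^s, the coefficient of 1/n^s is σ(n) = Σ_{d | n} d. For n = 63, divisors are [1, 3, 7, 9, 21, 63]; summing: σ(63) = 104.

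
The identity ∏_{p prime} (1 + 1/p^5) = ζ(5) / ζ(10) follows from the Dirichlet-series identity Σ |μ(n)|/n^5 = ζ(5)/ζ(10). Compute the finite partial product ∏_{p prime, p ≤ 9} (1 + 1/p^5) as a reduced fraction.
∏ = 1468981382/1418090625

The primes p ≤ 9 are [2, 3, 5, 7]. For each, (1 + 1/p^5) = (p^5 + 1)/p^5. Multiplying these fractions over p ∈ [2, 3, 5, 7] gives 1468981382/1418090625. (In the limit P → ∞ this tends to ζ(5)/ζ(10).)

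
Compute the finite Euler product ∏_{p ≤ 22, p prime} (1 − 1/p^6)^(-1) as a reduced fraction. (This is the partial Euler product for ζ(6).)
∏ = 99475806666511821483705625/97780003061374251090837504

The primes p ≤ 22 are [2, 3, 5, 7, 11, 13, 17, 19]. For each prime, (1 − 1/p^6)^(-1) = p^6 / (p^6 − 1). The product is (1 − 1/2^6)^(-1), (1 − 1/3^6)^(-1), (1 − 1/5^6)^(-1), (1 − 1/7^6)^(-1), (1 − 1/11^6)^(-1), (1 − 1/13^6)^(-1), (1 − 1/17^6)^(-1), (1 − 1/19^6)^(-1) = ∏ p^6 / (p^6 − 1) = 99475806666511821483705625/97780003061374251090837504.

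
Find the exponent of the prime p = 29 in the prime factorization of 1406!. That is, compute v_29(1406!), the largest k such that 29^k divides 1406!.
v_29(1406!) = 49

Legendre's formula: v_p(n!) = Σ_{k ≥ 1} ⌊n / p^k⌋. For p = 29, n = 1406, the terms are:
  ⌊1406/29^1⌋ = ⌊1406/29⌋ = 48
  ⌊1406/29^2⌋ = ⌊1406/841⌋ = 1
(the next term ⌊1406/29^3⌋ = 0, terminating the sum). Summing: v_29(1406!) = 48 + 1 = 49.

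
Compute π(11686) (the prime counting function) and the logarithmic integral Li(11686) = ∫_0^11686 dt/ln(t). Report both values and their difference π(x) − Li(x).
π(11686) = 1402;  Li(11686) ≈ 1427.62;  π(x) − Li(x) ≈ -25.62.

Direct count of primes ≤ 11686 gives π(11686) = 1402. Numerical evaluation of the logarithmic integral gives Li(11686) ≈ 1427.62. The difference π(x) − Li(x) ≈ -25.62 is typically negative for small/moderate x (Li(x) overestimates), though Littlewood's theorem shows this sign changes infinitely often.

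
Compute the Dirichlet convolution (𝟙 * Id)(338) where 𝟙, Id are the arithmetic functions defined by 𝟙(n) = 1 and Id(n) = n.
(𝟙 * Id)(338) = 549

Divisors of 338: [1, 2, 13, 26, 169, 338]. For each d | 338:
  d = 1: 𝟙(1) · Id(338/1) = 1 · 338 = 338
  d = 2: 𝟙(2) · Id(338/2) = 1 · 169 = 169
  d = 13: 𝟙(13) · Id(338/13) = 1 · 26 = 26
  d = 26: 𝟙(26) · Id(338/26) = 1 · 13 = 13
  d = 169: 𝟙(169) · Id(338/169) = 1 · 2 = 2
  d = 338: 𝟙(338) · Id(338/338) = 1 · 1 = 1
Summing: (𝟙 * Id)(338) = 338 + 169 + 26 + 13 + 2 + 1 = 549.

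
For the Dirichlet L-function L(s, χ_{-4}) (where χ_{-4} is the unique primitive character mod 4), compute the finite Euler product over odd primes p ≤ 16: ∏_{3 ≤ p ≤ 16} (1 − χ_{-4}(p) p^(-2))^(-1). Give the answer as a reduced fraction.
∏ = 143143/156160

The odd primes p ≤ 16 are [3, 5, 7, 11, 13]. For each, χ(p) = 1 if p ≡ 1 mod 4, χ(p) = −1 if p ≡ 3 mod 4. Taking (1 − χ(p)/p^2)^(-1) = p^2/(p^2 − χ(p)): (1 − (-1)/3^2)^(-1) · (1 − (1)/5^2)^(-1) · (1 − (-1)/7^2)^(-1) · (1 − (-1)/11^2)^(-1) · (1 − (1)/13^2)^(-1) = 143143/156160.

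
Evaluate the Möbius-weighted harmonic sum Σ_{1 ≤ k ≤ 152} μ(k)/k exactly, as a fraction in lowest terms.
Σ μ(k)/k = 498553581288971583508015817946071430122138094746515981177/75106511663943725776296745409664000450228387787452181363970

Values of μ(k) for 1 ≤ k ≤ 152: μ(1) = 1, μ(2) = -1, μ(3) = -1, μ(5) = -1, μ(6) = 1, μ(7) = -1, μ(10) = 1, μ(11) = -1, μ(13) = -1, μ(14) = 1, μ(15) = 1, μ(17) = -1, μ(19) = -1, μ(21) = 1, μ(22) = 1, μ(23) = -1, μ(26) = 1, μ(29) = -1, μ(30) = -1, μ(31) = -1, μ(33) = 1, μ(34) = 1, μ(35) = 1, μ(37) = -1, μ(38) = 1, μ(39) = 1, μ(41) = -1, μ(42) = -1, μ(43) = -1, μ(46) = 1, μ(47) = -1, μ(51) = 1, μ(53) = -1, μ(55) = 1, μ(57) = 1, μ(58) = 1, μ(59) = -1, μ(61) = -1, μ(62) = 1, μ(65) = 1, μ(66) = -1, μ(67) = -1, μ(69) = 1, μ(70) = -1, μ(71) = -1, μ(73) = -1, μ(74) = 1, μ(77) = 1, μ(78) = -1, μ(79) = -1, μ(82) = 1, μ(83) = -1, μ(85) = 1, μ(86) = 1, μ(87) = 1, μ(89) = -1, μ(91) = 1, μ(93) = 1, μ(94) = 1, μ(95) = 1, μ(97) = -1, μ(101) = -1, μ(102) = -1, μ(103) = -1, μ(105) = -1, μ(106) = 1, μ(107) = -1, μ(109) = -1, μ(110) = -1, μ(111) = 1, μ(113) = -1, μ(114) = -1, μ(115) = 1, μ(118) = 1, μ(119) = 1, μ(122) = 1, μ(123) = 1, μ(127) = -1, μ(129) = 1, μ(130) = -1, μ(131) = -1, μ(133) = 1, μ(134) = 1, μ(137) = -1, μ(138) = -1, μ(139) = -1, μ(141) = 1, μ(142) = 1, μ(143) = 1, μ(145) = 1, μ(146) = 1, μ(149) = -1, μ(151) = -1, with μ = 0 on non-squarefree integers. Summing μ(k)/k for k where μ(k) ≠ 0 gives 498553581288971583508015817946071430122138094746515981177/75106511663943725776296745409664000450228387787452181363970 ≈ 0.0066. (PNT ⟺ this sum → 0 as n → ∞.)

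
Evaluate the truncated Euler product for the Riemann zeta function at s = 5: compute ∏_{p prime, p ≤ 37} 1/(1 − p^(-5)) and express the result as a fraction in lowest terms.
∏ = 132487865367718741281556988782580603348847966827605/127769623698019954360176628845208514576475652988928

The primes p ≤ 37 are [2, 3, 5, 7, 11, 13, 17, 19, 23, 29, 31, 37]. For each prime, (1 − 1/p^5)^(-1) = p^5 / (p^5 − 1). The product is (1 − 1/2^5)^(-1), (1 − 1/3^5)^(-1), (1 − 1/5^5)^(-1), (1 − 1/7^5)^(-1), (1 − 1/11^5)^(-1), (1 − 1/13^5)^(-1), (1 − 1/17^5)^(-1), (1 − 1/19^5)^(-1), (1 − 1/23^5)^(-1), (1 − 1/29^5)^(-1), (1 − 1/31^5)^(-1), (1 − 1/37^5)^(-1) = ∏ p^5 / (p^5 − 1) = 132487865367718741281556988782580603348847966827605/127769623698019954360176628845208514576475652988928.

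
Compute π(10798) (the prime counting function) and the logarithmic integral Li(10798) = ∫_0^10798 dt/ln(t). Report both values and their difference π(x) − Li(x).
π(10798) = 1314;  Li(10798) ≈ 1332.42;  π(x) − Li(x) ≈ -18.42.

Direct count of primes ≤ 10798 gives π(10798) = 1314. Numerical evaluation of the logarithmic integral gives Li(10798) ≈ 1332.42. The difference π(x) − Li(x) ≈ -18.42 is typically negative for small/moderate x (Li(x) overestimates), though Littlewood's theorem shows this sign changes infinitely often.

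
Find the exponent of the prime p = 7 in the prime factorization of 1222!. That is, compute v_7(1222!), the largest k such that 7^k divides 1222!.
v_7(1222!) = 201

Legendre's formula: v_p(n!) = Σ_{k ≥ 1} ⌊n / p^k⌋. For p = 7, n = 1222, the terms are:
  ⌊1222/7^1⌋ = ⌊1222/7⌋ = 174
  ⌊1222/7^2⌋ = ⌊1222/49⌋ = 24
  ⌊1222/7^3⌋ = ⌊1222/343⌋ = 3
(the next term ⌊1222/7^4⌋ = 0, terminating the sum). Summing: v_7(1222!) = 174 + 24 + 3 = 201.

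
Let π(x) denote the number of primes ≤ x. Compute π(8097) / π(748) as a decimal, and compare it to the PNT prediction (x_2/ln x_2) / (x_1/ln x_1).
π(8097)/π(748) = 1018/132 ≈ 7.7121;  PNT prediction ≈ 7.9598.

π(748) = 132 and π(8097) = 1018, so π(8097)/π(748) ≈ 7.7121. The PNT-predicted ratio is (8097/ln(8097)) / (748/ln(748)) ≈ 7.9598. The two agree to within a few percent, as expected.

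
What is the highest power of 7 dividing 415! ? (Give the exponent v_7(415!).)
v_7(415!) = 68

Legendre's formula: v_p(n!) = Σ_{k ≥ 1} ⌊n / p^k⌋. For p = 7, n = 415, the terms are:
  ⌊415/7^1⌋ = ⌊415/7⌋ = 59
  ⌊415/7^2⌋ = ⌊415/49⌋ = 8
  ⌊415/7^3⌋ = ⌊415/343⌋ = 1
(the next term ⌊415/7^4⌋ = 0, terminating the sum). Summing: v_7(415!) = 59 + 8 + 1 = 68.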